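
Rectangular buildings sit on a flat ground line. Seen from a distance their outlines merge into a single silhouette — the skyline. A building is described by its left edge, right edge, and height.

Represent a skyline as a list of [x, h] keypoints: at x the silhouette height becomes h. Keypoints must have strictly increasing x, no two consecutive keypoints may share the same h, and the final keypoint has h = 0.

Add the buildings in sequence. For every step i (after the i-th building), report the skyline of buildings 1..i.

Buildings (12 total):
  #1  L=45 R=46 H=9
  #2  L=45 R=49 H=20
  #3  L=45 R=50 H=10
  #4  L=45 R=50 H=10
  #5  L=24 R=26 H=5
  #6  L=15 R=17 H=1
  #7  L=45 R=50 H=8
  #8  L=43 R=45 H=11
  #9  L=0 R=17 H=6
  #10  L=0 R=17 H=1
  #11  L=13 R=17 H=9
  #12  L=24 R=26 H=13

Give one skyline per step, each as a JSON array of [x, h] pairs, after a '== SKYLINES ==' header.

== SKYLINES ==
[[45,9],[46,0]]
[[45,20],[49,0]]
[[45,20],[49,10],[50,0]]
[[45,20],[49,10],[50,0]]
[[24,5],[26,0],[45,20],[49,10],[50,0]]
[[15,1],[17,0],[24,5],[26,0],[45,20],[49,10],[50,0]]
[[15,1],[17,0],[24,5],[26,0],[45,20],[49,10],[50,0]]
[[15,1],[17,0],[24,5],[26,0],[43,11],[45,20],[49,10],[50,0]]
[[0,6],[17,0],[24,5],[26,0],[43,11],[45,20],[49,10],[50,0]]
[[0,6],[17,0],[24,5],[26,0],[43,11],[45,20],[49,10],[50,0]]
[[0,6],[13,9],[17,0],[24,5],[26,0],[43,11],[45,20],[49,10],[50,0]]
[[0,6],[13,9],[17,0],[24,13],[26,0],[43,11],[45,20],[49,10],[50,0]]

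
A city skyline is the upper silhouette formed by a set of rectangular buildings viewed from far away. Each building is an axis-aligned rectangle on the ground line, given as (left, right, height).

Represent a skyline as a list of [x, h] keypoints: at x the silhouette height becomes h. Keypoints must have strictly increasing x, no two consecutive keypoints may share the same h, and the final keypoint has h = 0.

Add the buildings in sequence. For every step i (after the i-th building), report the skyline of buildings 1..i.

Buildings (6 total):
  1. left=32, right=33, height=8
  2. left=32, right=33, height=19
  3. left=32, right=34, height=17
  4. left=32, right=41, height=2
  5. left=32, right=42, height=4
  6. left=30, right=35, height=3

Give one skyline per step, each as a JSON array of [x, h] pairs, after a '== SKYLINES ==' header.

== SKYLINES ==
[[32,8],[33,0]]
[[32,19],[33,0]]
[[32,19],[33,17],[34,0]]
[[32,19],[33,17],[34,2],[41,0]]
[[32,19],[33,17],[34,4],[42,0]]
[[30,3],[32,19],[33,17],[34,4],[42,0]]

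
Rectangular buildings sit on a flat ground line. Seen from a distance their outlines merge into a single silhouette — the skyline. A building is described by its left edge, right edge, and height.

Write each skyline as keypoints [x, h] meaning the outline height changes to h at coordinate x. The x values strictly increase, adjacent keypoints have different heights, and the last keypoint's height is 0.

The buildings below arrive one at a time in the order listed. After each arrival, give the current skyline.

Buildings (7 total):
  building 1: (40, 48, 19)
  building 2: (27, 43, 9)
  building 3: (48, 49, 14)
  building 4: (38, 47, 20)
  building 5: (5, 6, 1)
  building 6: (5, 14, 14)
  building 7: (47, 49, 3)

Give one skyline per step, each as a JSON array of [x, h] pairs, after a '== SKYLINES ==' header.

== SKYLINES ==
[[40,19],[48,0]]
[[27,9],[40,19],[48,0]]
[[27,9],[40,19],[48,14],[49,0]]
[[27,9],[38,20],[47,19],[48,14],[49,0]]
[[5,1],[6,0],[27,9],[38,20],[47,19],[48,14],[49,0]]
[[5,14],[14,0],[27,9],[38,20],[47,19],[48,14],[49,0]]
[[5,14],[14,0],[27,9],[38,20],[47,19],[48,14],[49,0]]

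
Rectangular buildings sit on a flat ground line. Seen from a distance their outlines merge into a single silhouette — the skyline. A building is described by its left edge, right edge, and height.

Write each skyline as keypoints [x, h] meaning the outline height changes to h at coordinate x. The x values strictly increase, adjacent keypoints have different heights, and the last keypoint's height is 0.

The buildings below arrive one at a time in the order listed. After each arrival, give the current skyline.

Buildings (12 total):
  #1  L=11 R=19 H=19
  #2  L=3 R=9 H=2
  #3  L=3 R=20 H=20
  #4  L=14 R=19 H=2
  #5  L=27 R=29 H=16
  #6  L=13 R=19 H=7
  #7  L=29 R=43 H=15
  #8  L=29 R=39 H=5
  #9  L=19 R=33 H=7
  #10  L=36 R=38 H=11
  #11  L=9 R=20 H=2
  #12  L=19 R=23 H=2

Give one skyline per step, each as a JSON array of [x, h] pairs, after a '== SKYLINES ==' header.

== SKYLINES ==
[[11,19],[19,0]]
[[3,2],[9,0],[11,19],[19,0]]
[[3,20],[20,0]]
[[3,20],[20,0]]
[[3,20],[20,0],[27,16],[29,0]]
[[3,20],[20,0],[27,16],[29,0]]
[[3,20],[20,0],[27,16],[29,15],[43,0]]
[[3,20],[20,0],[27,16],[29,15],[43,0]]
[[3,20],[20,7],[27,16],[29,15],[43,0]]
[[3,20],[20,7],[27,16],[29,15],[43,0]]
[[3,20],[20,7],[27,16],[29,15],[43,0]]
[[3,20],[20,7],[27,16],[29,15],[43,0]]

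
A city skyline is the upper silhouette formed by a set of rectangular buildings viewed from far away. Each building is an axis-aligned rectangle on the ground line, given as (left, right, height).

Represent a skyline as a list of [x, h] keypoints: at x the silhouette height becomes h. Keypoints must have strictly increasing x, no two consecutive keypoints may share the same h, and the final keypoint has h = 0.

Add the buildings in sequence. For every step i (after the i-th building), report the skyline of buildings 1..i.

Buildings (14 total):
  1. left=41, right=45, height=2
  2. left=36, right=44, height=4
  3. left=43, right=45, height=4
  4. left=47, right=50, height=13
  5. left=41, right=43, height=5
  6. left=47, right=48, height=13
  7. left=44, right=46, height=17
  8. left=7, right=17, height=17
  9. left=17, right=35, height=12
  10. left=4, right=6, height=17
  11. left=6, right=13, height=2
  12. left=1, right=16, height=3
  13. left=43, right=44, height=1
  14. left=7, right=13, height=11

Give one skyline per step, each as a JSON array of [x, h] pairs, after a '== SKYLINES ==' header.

== SKYLINES ==
[[41,2],[45,0]]
[[36,4],[44,2],[45,0]]
[[36,4],[45,0]]
[[36,4],[45,0],[47,13],[50,0]]
[[36,4],[41,5],[43,4],[45,0],[47,13],[50,0]]
[[36,4],[41,5],[43,4],[45,0],[47,13],[50,0]]
[[36,4],[41,5],[43,4],[44,17],[46,0],[47,13],[50,0]]
[[7,17],[17,0],[36,4],[41,5],[43,4],[44,17],[46,0],[47,13],[50,0]]
[[7,17],[17,12],[35,0],[36,4],[41,5],[43,4],[44,17],[46,0],[47,13],[50,0]]
[[4,17],[6,0],[7,17],[17,12],[35,0],[36,4],[41,5],[43,4],[44,17],[46,0],[47,13],[50,0]]
[[4,17],[6,2],[7,17],[17,12],[35,0],[36,4],[41,5],[43,4],[44,17],[46,0],[47,13],[50,0]]
[[1,3],[4,17],[6,3],[7,17],[17,12],[35,0],[36,4],[41,5],[43,4],[44,17],[46,0],[47,13],[50,0]]
[[1,3],[4,17],[6,3],[7,17],[17,12],[35,0],[36,4],[41,5],[43,4],[44,17],[46,0],[47,13],[50,0]]
[[1,3],[4,17],[6,3],[7,17],[17,12],[35,0],[36,4],[41,5],[43,4],[44,17],[46,0],[47,13],[50,0]]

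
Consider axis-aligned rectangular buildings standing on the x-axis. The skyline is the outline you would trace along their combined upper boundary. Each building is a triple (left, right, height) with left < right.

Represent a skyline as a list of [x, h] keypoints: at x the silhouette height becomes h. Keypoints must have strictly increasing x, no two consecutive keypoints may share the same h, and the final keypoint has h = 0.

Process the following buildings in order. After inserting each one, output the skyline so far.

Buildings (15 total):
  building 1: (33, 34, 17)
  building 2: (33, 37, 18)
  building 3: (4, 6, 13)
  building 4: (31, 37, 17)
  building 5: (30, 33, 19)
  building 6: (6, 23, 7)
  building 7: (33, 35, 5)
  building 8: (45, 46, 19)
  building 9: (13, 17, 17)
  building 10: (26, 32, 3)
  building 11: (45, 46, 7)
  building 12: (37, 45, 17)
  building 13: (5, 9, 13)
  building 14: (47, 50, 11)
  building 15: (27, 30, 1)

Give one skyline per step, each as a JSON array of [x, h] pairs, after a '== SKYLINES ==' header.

== SKYLINES ==
[[33,17],[34,0]]
[[33,18],[37,0]]
[[4,13],[6,0],[33,18],[37,0]]
[[4,13],[6,0],[31,17],[33,18],[37,0]]
[[4,13],[6,0],[30,19],[33,18],[37,0]]
[[4,13],[6,7],[23,0],[30,19],[33,18],[37,0]]
[[4,13],[6,7],[23,0],[30,19],[33,18],[37,0]]
[[4,13],[6,7],[23,0],[30,19],[33,18],[37,0],[45,19],[46,0]]
[[4,13],[6,7],[13,17],[17,7],[23,0],[30,19],[33,18],[37,0],[45,19],[46,0]]
[[4,13],[6,7],[13,17],[17,7],[23,0],[26,3],[30,19],[33,18],[37,0],[45,19],[46,0]]
[[4,13],[6,7],[13,17],[17,7],[23,0],[26,3],[30,19],[33,18],[37,0],[45,19],[46,0]]
[[4,13],[6,7],[13,17],[17,7],[23,0],[26,3],[30,19],[33,18],[37,17],[45,19],[46,0]]
[[4,13],[9,7],[13,17],[17,7],[23,0],[26,3],[30,19],[33,18],[37,17],[45,19],[46,0]]
[[4,13],[9,7],[13,17],[17,7],[23,0],[26,3],[30,19],[33,18],[37,17],[45,19],[46,0],[47,11],[50,0]]
[[4,13],[9,7],[13,17],[17,7],[23,0],[26,3],[30,19],[33,18],[37,17],[45,19],[46,0],[47,11],[50,0]]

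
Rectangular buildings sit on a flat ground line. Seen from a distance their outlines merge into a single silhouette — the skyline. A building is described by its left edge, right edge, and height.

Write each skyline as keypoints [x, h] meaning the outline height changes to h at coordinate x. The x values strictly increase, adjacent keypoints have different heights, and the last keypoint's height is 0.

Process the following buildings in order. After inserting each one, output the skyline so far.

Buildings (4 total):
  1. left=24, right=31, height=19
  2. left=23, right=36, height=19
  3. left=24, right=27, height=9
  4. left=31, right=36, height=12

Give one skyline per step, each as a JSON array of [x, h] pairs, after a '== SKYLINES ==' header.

== SKYLINES ==
[[24,19],[31,0]]
[[23,19],[36,0]]
[[23,19],[36,0]]
[[23,19],[36,0]]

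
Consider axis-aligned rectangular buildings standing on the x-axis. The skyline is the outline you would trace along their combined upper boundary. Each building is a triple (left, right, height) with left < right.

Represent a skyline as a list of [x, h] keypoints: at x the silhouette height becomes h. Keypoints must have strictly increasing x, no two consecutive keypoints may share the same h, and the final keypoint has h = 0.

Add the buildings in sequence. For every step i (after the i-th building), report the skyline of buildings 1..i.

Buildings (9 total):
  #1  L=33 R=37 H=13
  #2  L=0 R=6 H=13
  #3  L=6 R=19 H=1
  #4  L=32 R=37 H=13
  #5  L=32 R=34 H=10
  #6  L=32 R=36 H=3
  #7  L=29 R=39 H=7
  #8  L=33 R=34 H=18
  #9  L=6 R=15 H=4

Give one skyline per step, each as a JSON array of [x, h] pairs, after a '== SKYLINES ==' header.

== SKYLINES ==
[[33,13],[37,0]]
[[0,13],[6,0],[33,13],[37,0]]
[[0,13],[6,1],[19,0],[33,13],[37,0]]
[[0,13],[6,1],[19,0],[32,13],[37,0]]
[[0,13],[6,1],[19,0],[32,13],[37,0]]
[[0,13],[6,1],[19,0],[32,13],[37,0]]
[[0,13],[6,1],[19,0],[29,7],[32,13],[37,7],[39,0]]
[[0,13],[6,1],[19,0],[29,7],[32,13],[33,18],[34,13],[37,7],[39,0]]
[[0,13],[6,4],[15,1],[19,0],[29,7],[32,13],[33,18],[34,13],[37,7],[39,0]]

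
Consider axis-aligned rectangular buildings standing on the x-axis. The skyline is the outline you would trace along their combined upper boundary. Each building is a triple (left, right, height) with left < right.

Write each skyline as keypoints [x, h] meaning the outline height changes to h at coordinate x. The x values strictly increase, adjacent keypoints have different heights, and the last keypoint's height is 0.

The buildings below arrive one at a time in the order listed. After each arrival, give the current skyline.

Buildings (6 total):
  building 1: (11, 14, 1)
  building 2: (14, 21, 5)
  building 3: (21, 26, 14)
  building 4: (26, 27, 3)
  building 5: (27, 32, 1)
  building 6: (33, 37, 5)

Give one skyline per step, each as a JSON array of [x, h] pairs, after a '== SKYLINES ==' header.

== SKYLINES ==
[[11,1],[14,0]]
[[11,1],[14,5],[21,0]]
[[11,1],[14,5],[21,14],[26,0]]
[[11,1],[14,5],[21,14],[26,3],[27,0]]
[[11,1],[14,5],[21,14],[26,3],[27,1],[32,0]]
[[11,1],[14,5],[21,14],[26,3],[27,1],[32,0],[33,5],[37,0]]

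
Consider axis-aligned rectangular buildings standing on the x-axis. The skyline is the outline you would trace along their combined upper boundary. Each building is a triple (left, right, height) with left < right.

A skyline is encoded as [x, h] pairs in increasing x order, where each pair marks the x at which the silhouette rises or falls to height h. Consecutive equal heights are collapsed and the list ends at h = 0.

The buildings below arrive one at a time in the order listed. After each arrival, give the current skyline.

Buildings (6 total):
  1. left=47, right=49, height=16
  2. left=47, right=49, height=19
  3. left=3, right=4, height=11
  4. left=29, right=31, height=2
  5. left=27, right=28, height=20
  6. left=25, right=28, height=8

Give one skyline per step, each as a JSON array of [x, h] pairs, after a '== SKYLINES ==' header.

== SKYLINES ==
[[47,16],[49,0]]
[[47,19],[49,0]]
[[3,11],[4,0],[47,19],[49,0]]
[[3,11],[4,0],[29,2],[31,0],[47,19],[49,0]]
[[3,11],[4,0],[27,20],[28,0],[29,2],[31,0],[47,19],[49,0]]
[[3,11],[4,0],[25,8],[27,20],[28,0],[29,2],[31,0],[47,19],[49,0]]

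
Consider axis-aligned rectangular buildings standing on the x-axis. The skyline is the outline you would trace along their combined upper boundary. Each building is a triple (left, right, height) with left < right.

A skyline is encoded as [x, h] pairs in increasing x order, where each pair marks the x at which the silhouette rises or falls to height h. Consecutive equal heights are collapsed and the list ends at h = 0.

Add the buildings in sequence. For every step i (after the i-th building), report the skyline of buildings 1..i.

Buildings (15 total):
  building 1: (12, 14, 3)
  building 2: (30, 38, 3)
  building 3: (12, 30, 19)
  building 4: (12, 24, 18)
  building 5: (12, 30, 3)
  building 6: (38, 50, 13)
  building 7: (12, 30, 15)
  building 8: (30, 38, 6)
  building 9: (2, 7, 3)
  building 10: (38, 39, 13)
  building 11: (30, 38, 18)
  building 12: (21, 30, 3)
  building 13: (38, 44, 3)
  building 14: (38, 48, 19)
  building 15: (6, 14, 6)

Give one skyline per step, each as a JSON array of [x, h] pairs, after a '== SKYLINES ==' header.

== SKYLINES ==
[[12,3],[14,0]]
[[12,3],[14,0],[30,3],[38,0]]
[[12,19],[30,3],[38,0]]
[[12,19],[30,3],[38,0]]
[[12,19],[30,3],[38,0]]
[[12,19],[30,3],[38,13],[50,0]]
[[12,19],[30,3],[38,13],[50,0]]
[[12,19],[30,6],[38,13],[50,0]]
[[2,3],[7,0],[12,19],[30,6],[38,13],[50,0]]
[[2,3],[7,0],[12,19],[30,6],[38,13],[50,0]]
[[2,3],[7,0],[12,19],[30,18],[38,13],[50,0]]
[[2,3],[7,0],[12,19],[30,18],[38,13],[50,0]]
[[2,3],[7,0],[12,19],[30,18],[38,13],[50,0]]
[[2,3],[7,0],[12,19],[30,18],[38,19],[48,13],[50,0]]
[[2,3],[6,6],[12,19],[30,18],[38,19],[48,13],[50,0]]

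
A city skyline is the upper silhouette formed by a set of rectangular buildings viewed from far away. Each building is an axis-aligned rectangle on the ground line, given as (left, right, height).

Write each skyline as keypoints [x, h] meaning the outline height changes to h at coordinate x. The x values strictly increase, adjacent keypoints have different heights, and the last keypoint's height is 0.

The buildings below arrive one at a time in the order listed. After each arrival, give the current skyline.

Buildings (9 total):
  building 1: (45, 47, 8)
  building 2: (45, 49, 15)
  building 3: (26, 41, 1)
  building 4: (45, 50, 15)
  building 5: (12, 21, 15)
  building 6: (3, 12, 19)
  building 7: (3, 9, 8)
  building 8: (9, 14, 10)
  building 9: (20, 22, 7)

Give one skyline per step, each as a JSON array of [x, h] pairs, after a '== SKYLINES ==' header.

== SKYLINES ==
[[45,8],[47,0]]
[[45,15],[49,0]]
[[26,1],[41,0],[45,15],[49,0]]
[[26,1],[41,0],[45,15],[50,0]]
[[12,15],[21,0],[26,1],[41,0],[45,15],[50,0]]
[[3,19],[12,15],[21,0],[26,1],[41,0],[45,15],[50,0]]
[[3,19],[12,15],[21,0],[26,1],[41,0],[45,15],[50,0]]
[[3,19],[12,15],[21,0],[26,1],[41,0],[45,15],[50,0]]
[[3,19],[12,15],[21,7],[22,0],[26,1],[41,0],[45,15],[50,0]]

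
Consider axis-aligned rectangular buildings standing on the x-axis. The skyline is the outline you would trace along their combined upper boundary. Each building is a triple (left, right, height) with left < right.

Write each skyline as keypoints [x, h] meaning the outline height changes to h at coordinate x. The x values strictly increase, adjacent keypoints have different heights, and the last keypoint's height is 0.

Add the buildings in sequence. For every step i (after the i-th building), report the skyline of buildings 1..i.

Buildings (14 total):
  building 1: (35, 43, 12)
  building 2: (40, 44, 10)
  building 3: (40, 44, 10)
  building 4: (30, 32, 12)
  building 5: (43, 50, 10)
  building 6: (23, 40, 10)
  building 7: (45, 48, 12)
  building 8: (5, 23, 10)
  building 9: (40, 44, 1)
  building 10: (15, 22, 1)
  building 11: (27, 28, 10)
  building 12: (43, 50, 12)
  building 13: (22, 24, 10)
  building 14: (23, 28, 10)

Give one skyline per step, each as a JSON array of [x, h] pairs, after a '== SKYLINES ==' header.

== SKYLINES ==
[[35,12],[43,0]]
[[35,12],[43,10],[44,0]]
[[35,12],[43,10],[44,0]]
[[30,12],[32,0],[35,12],[43,10],[44,0]]
[[30,12],[32,0],[35,12],[43,10],[50,0]]
[[23,10],[30,12],[32,10],[35,12],[43,10],[50,0]]
[[23,10],[30,12],[32,10],[35,12],[43,10],[45,12],[48,10],[50,0]]
[[5,10],[30,12],[32,10],[35,12],[43,10],[45,12],[48,10],[50,0]]
[[5,10],[30,12],[32,10],[35,12],[43,10],[45,12],[48,10],[50,0]]
[[5,10],[30,12],[32,10],[35,12],[43,10],[45,12],[48,10],[50,0]]
[[5,10],[30,12],[32,10],[35,12],[43,10],[45,12],[48,10],[50,0]]
[[5,10],[30,12],[32,10],[35,12],[50,0]]
[[5,10],[30,12],[32,10],[35,12],[50,0]]
[[5,10],[30,12],[32,10],[35,12],[50,0]]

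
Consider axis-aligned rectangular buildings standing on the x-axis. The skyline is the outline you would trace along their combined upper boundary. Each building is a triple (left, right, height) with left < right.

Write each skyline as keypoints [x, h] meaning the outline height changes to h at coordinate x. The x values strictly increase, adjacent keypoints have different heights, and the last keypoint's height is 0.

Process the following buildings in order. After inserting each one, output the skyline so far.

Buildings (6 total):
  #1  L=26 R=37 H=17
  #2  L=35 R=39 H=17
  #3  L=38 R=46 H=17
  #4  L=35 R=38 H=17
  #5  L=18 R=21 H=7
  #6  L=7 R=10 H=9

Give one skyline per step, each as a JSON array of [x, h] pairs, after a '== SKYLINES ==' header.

== SKYLINES ==
[[26,17],[37,0]]
[[26,17],[39,0]]
[[26,17],[46,0]]
[[26,17],[46,0]]
[[18,7],[21,0],[26,17],[46,0]]
[[7,9],[10,0],[18,7],[21,0],[26,17],[46,0]]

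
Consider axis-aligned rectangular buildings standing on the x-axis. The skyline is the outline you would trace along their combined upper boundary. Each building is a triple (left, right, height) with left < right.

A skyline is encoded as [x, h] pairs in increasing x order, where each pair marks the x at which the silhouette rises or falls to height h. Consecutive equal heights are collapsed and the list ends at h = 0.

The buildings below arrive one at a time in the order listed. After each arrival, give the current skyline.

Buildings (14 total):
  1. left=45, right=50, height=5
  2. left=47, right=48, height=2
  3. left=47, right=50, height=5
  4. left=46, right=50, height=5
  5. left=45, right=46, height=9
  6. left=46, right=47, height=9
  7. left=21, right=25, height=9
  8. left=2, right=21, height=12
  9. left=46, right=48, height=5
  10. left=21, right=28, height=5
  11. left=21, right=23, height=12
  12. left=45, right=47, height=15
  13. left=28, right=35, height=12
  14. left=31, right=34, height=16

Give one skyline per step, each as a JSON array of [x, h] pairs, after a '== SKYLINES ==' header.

== SKYLINES ==
[[45,5],[50,0]]
[[45,5],[50,0]]
[[45,5],[50,0]]
[[45,5],[50,0]]
[[45,9],[46,5],[50,0]]
[[45,9],[47,5],[50,0]]
[[21,9],[25,0],[45,9],[47,5],[50,0]]
[[2,12],[21,9],[25,0],[45,9],[47,5],[50,0]]
[[2,12],[21,9],[25,0],[45,9],[47,5],[50,0]]
[[2,12],[21,9],[25,5],[28,0],[45,9],[47,5],[50,0]]
[[2,12],[23,9],[25,5],[28,0],[45,9],[47,5],[50,0]]
[[2,12],[23,9],[25,5],[28,0],[45,15],[47,5],[50,0]]
[[2,12],[23,9],[25,5],[28,12],[35,0],[45,15],[47,5],[50,0]]
[[2,12],[23,9],[25,5],[28,12],[31,16],[34,12],[35,0],[45,15],[47,5],[50,0]]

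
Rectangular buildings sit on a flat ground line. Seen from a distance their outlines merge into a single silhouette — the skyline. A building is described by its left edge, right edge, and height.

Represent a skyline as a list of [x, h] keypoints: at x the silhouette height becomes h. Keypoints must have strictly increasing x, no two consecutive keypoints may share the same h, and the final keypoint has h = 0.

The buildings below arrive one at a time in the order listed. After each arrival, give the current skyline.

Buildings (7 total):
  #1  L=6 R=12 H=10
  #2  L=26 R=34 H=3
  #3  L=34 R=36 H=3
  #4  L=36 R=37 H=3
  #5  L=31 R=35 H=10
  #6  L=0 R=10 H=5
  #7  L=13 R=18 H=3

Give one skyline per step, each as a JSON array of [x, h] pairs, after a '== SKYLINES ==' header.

== SKYLINES ==
[[6,10],[12,0]]
[[6,10],[12,0],[26,3],[34,0]]
[[6,10],[12,0],[26,3],[36,0]]
[[6,10],[12,0],[26,3],[37,0]]
[[6,10],[12,0],[26,3],[31,10],[35,3],[37,0]]
[[0,5],[6,10],[12,0],[26,3],[31,10],[35,3],[37,0]]
[[0,5],[6,10],[12,0],[13,3],[18,0],[26,3],[31,10],[35,3],[37,0]]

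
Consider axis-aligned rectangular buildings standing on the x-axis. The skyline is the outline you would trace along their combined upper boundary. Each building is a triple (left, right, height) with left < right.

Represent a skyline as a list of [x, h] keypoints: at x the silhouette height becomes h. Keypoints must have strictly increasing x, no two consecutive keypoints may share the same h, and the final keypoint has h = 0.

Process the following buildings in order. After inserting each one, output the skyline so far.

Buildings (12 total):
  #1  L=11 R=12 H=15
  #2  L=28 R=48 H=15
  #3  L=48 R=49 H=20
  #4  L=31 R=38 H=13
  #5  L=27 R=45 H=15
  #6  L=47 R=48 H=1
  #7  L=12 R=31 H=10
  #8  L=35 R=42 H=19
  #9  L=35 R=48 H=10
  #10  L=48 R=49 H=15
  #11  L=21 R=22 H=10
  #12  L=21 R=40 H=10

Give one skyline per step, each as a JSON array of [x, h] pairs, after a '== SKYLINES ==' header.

== SKYLINES ==
[[11,15],[12,0]]
[[11,15],[12,0],[28,15],[48,0]]
[[11,15],[12,0],[28,15],[48,20],[49,0]]
[[11,15],[12,0],[28,15],[48,20],[49,0]]
[[11,15],[12,0],[27,15],[48,20],[49,0]]
[[11,15],[12,0],[27,15],[48,20],[49,0]]
[[11,15],[12,10],[27,15],[48,20],[49,0]]
[[11,15],[12,10],[27,15],[35,19],[42,15],[48,20],[49,0]]
[[11,15],[12,10],[27,15],[35,19],[42,15],[48,20],[49,0]]
[[11,15],[12,10],[27,15],[35,19],[42,15],[48,20],[49,0]]
[[11,15],[12,10],[27,15],[35,19],[42,15],[48,20],[49,0]]
[[11,15],[12,10],[27,15],[35,19],[42,15],[48,20],[49,0]]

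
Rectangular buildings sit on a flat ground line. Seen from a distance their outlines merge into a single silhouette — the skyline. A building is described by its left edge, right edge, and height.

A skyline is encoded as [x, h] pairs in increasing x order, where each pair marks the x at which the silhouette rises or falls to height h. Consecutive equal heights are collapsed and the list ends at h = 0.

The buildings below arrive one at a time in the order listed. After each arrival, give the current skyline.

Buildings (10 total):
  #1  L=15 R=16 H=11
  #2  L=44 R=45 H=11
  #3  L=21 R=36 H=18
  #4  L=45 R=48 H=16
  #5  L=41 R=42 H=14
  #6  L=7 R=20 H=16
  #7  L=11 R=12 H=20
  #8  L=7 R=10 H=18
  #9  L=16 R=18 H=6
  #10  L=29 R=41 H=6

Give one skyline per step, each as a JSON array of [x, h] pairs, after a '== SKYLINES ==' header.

== SKYLINES ==
[[15,11],[16,0]]
[[15,11],[16,0],[44,11],[45,0]]
[[15,11],[16,0],[21,18],[36,0],[44,11],[45,0]]
[[15,11],[16,0],[21,18],[36,0],[44,11],[45,16],[48,0]]
[[15,11],[16,0],[21,18],[36,0],[41,14],[42,0],[44,11],[45,16],[48,0]]
[[7,16],[20,0],[21,18],[36,0],[41,14],[42,0],[44,11],[45,16],[48,0]]
[[7,16],[11,20],[12,16],[20,0],[21,18],[36,0],[41,14],[42,0],[44,11],[45,16],[48,0]]
[[7,18],[10,16],[11,20],[12,16],[20,0],[21,18],[36,0],[41,14],[42,0],[44,11],[45,16],[48,0]]
[[7,18],[10,16],[11,20],[12,16],[20,0],[21,18],[36,0],[41,14],[42,0],[44,11],[45,16],[48,0]]
[[7,18],[10,16],[11,20],[12,16],[20,0],[21,18],[36,6],[41,14],[42,0],[44,11],[45,16],[48,0]]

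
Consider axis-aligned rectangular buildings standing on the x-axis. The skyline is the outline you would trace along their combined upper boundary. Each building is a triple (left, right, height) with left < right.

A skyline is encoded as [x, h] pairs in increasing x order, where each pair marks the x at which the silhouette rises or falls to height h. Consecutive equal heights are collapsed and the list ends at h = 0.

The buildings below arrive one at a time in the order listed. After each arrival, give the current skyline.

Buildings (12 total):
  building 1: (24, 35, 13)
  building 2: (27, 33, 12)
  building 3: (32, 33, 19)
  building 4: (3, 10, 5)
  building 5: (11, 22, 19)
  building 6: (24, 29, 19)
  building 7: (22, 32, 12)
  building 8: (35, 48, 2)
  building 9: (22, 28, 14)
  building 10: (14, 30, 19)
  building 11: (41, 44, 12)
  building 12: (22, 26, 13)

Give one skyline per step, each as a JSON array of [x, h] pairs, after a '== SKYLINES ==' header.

== SKYLINES ==
[[24,13],[35,0]]
[[24,13],[35,0]]
[[24,13],[32,19],[33,13],[35,0]]
[[3,5],[10,0],[24,13],[32,19],[33,13],[35,0]]
[[3,5],[10,0],[11,19],[22,0],[24,13],[32,19],[33,13],[35,0]]
[[3,5],[10,0],[11,19],[22,0],[24,19],[29,13],[32,19],[33,13],[35,0]]
[[3,5],[10,0],[11,19],[22,12],[24,19],[29,13],[32,19],[33,13],[35,0]]
[[3,5],[10,0],[11,19],[22,12],[24,19],[29,13],[32,19],[33,13],[35,2],[48,0]]
[[3,5],[10,0],[11,19],[22,14],[24,19],[29,13],[32,19],[33,13],[35,2],[48,0]]
[[3,5],[10,0],[11,19],[30,13],[32,19],[33,13],[35,2],[48,0]]
[[3,5],[10,0],[11,19],[30,13],[32,19],[33,13],[35,2],[41,12],[44,2],[48,0]]
[[3,5],[10,0],[11,19],[30,13],[32,19],[33,13],[35,2],[41,12],[44,2],[48,0]]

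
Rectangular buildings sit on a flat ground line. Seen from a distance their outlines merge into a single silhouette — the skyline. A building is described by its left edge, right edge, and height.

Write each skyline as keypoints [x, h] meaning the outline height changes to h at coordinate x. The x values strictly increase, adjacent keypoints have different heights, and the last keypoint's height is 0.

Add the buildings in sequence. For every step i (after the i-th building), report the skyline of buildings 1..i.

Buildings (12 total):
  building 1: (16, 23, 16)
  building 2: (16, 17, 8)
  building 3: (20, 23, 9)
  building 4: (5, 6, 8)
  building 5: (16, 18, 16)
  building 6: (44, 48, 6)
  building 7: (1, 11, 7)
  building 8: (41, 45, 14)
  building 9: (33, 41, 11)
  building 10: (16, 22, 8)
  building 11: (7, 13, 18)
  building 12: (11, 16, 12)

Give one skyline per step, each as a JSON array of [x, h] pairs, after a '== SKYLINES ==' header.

== SKYLINES ==
[[16,16],[23,0]]
[[16,16],[23,0]]
[[16,16],[23,0]]
[[5,8],[6,0],[16,16],[23,0]]
[[5,8],[6,0],[16,16],[23,0]]
[[5,8],[6,0],[16,16],[23,0],[44,6],[48,0]]
[[1,7],[5,8],[6,7],[11,0],[16,16],[23,0],[44,6],[48,0]]
[[1,7],[5,8],[6,7],[11,0],[16,16],[23,0],[41,14],[45,6],[48,0]]
[[1,7],[5,8],[6,7],[11,0],[16,16],[23,0],[33,11],[41,14],[45,6],[48,0]]
[[1,7],[5,8],[6,7],[11,0],[16,16],[23,0],[33,11],[41,14],[45,6],[48,0]]
[[1,7],[5,8],[6,7],[7,18],[13,0],[16,16],[23,0],[33,11],[41,14],[45,6],[48,0]]
[[1,7],[5,8],[6,7],[7,18],[13,12],[16,16],[23,0],[33,11],[41,14],[45,6],[48,0]]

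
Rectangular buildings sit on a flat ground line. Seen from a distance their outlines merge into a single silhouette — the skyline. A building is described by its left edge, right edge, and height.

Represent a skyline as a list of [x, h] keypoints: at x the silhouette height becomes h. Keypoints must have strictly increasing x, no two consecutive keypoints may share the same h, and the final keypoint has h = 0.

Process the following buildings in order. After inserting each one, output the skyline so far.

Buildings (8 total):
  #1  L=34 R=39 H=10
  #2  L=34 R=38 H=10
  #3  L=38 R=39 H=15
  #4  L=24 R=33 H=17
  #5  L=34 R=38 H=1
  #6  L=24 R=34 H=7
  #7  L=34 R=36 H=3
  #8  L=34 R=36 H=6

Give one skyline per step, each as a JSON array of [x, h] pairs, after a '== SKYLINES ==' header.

== SKYLINES ==
[[34,10],[39,0]]
[[34,10],[39,0]]
[[34,10],[38,15],[39,0]]
[[24,17],[33,0],[34,10],[38,15],[39,0]]
[[24,17],[33,0],[34,10],[38,15],[39,0]]
[[24,17],[33,7],[34,10],[38,15],[39,0]]
[[24,17],[33,7],[34,10],[38,15],[39,0]]
[[24,17],[33,7],[34,10],[38,15],[39,0]]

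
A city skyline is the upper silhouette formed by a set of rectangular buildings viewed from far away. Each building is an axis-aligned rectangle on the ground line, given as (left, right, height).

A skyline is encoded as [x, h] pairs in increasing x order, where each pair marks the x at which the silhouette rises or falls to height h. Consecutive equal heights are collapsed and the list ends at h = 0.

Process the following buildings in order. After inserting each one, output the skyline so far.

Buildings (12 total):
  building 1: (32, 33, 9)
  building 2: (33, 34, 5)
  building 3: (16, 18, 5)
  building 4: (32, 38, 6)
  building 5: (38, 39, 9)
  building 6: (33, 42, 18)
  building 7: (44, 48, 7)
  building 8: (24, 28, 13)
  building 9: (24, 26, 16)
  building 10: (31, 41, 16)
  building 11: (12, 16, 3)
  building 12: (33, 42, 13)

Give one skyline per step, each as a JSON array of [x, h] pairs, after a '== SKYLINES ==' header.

== SKYLINES ==
[[32,9],[33,0]]
[[32,9],[33,5],[34,0]]
[[16,5],[18,0],[32,9],[33,5],[34,0]]
[[16,5],[18,0],[32,9],[33,6],[38,0]]
[[16,5],[18,0],[32,9],[33,6],[38,9],[39,0]]
[[16,5],[18,0],[32,9],[33,18],[42,0]]
[[16,5],[18,0],[32,9],[33,18],[42,0],[44,7],[48,0]]
[[16,5],[18,0],[24,13],[28,0],[32,9],[33,18],[42,0],[44,7],[48,0]]
[[16,5],[18,0],[24,16],[26,13],[28,0],[32,9],[33,18],[42,0],[44,7],[48,0]]
[[16,5],[18,0],[24,16],[26,13],[28,0],[31,16],[33,18],[42,0],[44,7],[48,0]]
[[12,3],[16,5],[18,0],[24,16],[26,13],[28,0],[31,16],[33,18],[42,0],[44,7],[48,0]]
[[12,3],[16,5],[18,0],[24,16],[26,13],[28,0],[31,16],[33,18],[42,0],[44,7],[48,0]]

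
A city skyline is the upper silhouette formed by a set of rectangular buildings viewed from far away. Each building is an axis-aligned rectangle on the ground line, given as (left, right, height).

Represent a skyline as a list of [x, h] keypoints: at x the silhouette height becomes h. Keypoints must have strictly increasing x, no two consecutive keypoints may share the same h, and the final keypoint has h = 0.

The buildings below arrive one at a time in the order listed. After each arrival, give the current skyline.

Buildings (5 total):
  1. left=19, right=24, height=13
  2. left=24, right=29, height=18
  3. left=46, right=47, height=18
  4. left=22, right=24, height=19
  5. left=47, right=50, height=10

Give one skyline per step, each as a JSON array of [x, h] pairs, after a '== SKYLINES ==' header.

== SKYLINES ==
[[19,13],[24,0]]
[[19,13],[24,18],[29,0]]
[[19,13],[24,18],[29,0],[46,18],[47,0]]
[[19,13],[22,19],[24,18],[29,0],[46,18],[47,0]]
[[19,13],[22,19],[24,18],[29,0],[46,18],[47,10],[50,0]]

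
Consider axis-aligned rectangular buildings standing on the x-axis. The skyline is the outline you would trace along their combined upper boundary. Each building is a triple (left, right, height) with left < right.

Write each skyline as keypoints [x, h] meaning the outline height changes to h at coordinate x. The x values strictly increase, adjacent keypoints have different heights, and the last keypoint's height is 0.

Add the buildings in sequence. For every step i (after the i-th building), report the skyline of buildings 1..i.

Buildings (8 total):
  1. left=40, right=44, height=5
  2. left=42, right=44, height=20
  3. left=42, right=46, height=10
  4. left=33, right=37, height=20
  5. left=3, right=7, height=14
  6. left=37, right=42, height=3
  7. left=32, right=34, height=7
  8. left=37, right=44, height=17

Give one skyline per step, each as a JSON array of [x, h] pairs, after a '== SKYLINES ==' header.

== SKYLINES ==
[[40,5],[44,0]]
[[40,5],[42,20],[44,0]]
[[40,5],[42,20],[44,10],[46,0]]
[[33,20],[37,0],[40,5],[42,20],[44,10],[46,0]]
[[3,14],[7,0],[33,20],[37,0],[40,5],[42,20],[44,10],[46,0]]
[[3,14],[7,0],[33,20],[37,3],[40,5],[42,20],[44,10],[46,0]]
[[3,14],[7,0],[32,7],[33,20],[37,3],[40,5],[42,20],[44,10],[46,0]]
[[3,14],[7,0],[32,7],[33,20],[37,17],[42,20],[44,10],[46,0]]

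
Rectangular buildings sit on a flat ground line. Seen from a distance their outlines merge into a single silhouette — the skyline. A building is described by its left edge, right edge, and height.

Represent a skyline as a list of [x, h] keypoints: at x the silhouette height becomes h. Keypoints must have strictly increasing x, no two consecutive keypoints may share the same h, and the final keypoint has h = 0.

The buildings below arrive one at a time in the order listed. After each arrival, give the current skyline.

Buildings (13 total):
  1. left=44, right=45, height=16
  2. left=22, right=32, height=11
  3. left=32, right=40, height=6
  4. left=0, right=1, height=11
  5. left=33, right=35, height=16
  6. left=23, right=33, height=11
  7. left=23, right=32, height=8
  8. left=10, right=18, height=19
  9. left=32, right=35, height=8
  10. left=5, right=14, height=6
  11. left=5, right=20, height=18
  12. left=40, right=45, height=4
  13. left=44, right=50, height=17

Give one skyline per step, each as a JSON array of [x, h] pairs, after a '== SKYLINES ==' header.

== SKYLINES ==
[[44,16],[45,0]]
[[22,11],[32,0],[44,16],[45,0]]
[[22,11],[32,6],[40,0],[44,16],[45,0]]
[[0,11],[1,0],[22,11],[32,6],[40,0],[44,16],[45,0]]
[[0,11],[1,0],[22,11],[32,6],[33,16],[35,6],[40,0],[44,16],[45,0]]
[[0,11],[1,0],[22,11],[33,16],[35,6],[40,0],[44,16],[45,0]]
[[0,11],[1,0],[22,11],[33,16],[35,6],[40,0],[44,16],[45,0]]
[[0,11],[1,0],[10,19],[18,0],[22,11],[33,16],[35,6],[40,0],[44,16],[45,0]]
[[0,11],[1,0],[10,19],[18,0],[22,11],[33,16],[35,6],[40,0],[44,16],[45,0]]
[[0,11],[1,0],[5,6],[10,19],[18,0],[22,11],[33,16],[35,6],[40,0],[44,16],[45,0]]
[[0,11],[1,0],[5,18],[10,19],[18,18],[20,0],[22,11],[33,16],[35,6],[40,0],[44,16],[45,0]]
[[0,11],[1,0],[5,18],[10,19],[18,18],[20,0],[22,11],[33,16],[35,6],[40,4],[44,16],[45,0]]
[[0,11],[1,0],[5,18],[10,19],[18,18],[20,0],[22,11],[33,16],[35,6],[40,4],[44,17],[50,0]]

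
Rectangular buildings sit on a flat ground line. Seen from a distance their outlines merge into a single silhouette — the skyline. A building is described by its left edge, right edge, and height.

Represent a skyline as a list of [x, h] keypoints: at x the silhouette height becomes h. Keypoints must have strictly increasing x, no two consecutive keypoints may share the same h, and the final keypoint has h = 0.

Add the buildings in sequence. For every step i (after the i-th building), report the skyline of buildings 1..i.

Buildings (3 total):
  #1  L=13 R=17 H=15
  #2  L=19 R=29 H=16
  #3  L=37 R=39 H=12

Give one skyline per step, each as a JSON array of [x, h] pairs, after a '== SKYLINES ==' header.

== SKYLINES ==
[[13,15],[17,0]]
[[13,15],[17,0],[19,16],[29,0]]
[[13,15],[17,0],[19,16],[29,0],[37,12],[39,0]]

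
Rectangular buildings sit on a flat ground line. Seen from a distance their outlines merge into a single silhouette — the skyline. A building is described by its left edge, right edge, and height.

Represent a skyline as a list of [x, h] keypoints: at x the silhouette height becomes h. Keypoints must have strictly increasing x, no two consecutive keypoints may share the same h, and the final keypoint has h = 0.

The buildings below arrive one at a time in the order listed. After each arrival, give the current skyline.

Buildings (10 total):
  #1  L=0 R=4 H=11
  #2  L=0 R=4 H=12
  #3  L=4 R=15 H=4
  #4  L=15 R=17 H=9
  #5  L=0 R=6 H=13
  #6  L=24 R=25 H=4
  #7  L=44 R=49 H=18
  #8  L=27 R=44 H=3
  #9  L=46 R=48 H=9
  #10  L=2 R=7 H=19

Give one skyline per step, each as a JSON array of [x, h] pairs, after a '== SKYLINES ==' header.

== SKYLINES ==
[[0,11],[4,0]]
[[0,12],[4,0]]
[[0,12],[4,4],[15,0]]
[[0,12],[4,4],[15,9],[17,0]]
[[0,13],[6,4],[15,9],[17,0]]
[[0,13],[6,4],[15,9],[17,0],[24,4],[25,0]]
[[0,13],[6,4],[15,9],[17,0],[24,4],[25,0],[44,18],[49,0]]
[[0,13],[6,4],[15,9],[17,0],[24,4],[25,0],[27,3],[44,18],[49,0]]
[[0,13],[6,4],[15,9],[17,0],[24,4],[25,0],[27,3],[44,18],[49,0]]
[[0,13],[2,19],[7,4],[15,9],[17,0],[24,4],[25,0],[27,3],[44,18],[49,0]]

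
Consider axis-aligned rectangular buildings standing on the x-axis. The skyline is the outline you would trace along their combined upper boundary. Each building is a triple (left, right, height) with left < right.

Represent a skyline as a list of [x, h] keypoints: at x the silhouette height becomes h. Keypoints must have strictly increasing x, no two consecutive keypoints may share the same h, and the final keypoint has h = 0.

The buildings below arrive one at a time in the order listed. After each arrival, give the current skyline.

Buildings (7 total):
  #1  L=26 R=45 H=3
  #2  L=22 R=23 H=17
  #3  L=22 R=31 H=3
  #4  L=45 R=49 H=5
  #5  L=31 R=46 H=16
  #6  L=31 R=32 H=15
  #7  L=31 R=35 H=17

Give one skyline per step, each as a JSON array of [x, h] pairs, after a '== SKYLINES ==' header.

== SKYLINES ==
[[26,3],[45,0]]
[[22,17],[23,0],[26,3],[45,0]]
[[22,17],[23,3],[45,0]]
[[22,17],[23,3],[45,5],[49,0]]
[[22,17],[23,3],[31,16],[46,5],[49,0]]
[[22,17],[23,3],[31,16],[46,5],[49,0]]
[[22,17],[23,3],[31,17],[35,16],[46,5],[49,0]]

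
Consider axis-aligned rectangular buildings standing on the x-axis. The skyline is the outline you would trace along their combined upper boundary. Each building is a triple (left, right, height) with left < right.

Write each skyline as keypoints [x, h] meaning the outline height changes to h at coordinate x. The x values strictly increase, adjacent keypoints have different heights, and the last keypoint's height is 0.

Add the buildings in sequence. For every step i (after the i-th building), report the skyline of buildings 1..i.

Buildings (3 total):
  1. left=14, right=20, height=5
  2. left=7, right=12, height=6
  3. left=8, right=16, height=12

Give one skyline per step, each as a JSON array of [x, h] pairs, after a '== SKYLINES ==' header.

== SKYLINES ==
[[14,5],[20,0]]
[[7,6],[12,0],[14,5],[20,0]]
[[7,6],[8,12],[16,5],[20,0]]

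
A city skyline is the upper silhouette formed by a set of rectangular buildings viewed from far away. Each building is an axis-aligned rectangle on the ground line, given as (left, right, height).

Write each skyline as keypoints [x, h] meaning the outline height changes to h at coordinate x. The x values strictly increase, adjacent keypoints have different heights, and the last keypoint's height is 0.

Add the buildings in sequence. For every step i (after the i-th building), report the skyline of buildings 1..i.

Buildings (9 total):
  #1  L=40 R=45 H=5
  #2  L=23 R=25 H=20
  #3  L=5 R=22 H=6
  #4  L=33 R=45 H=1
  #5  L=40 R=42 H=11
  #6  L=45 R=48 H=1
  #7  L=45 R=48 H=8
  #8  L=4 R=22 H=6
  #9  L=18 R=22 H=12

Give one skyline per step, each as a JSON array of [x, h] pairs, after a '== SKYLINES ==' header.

== SKYLINES ==
[[40,5],[45,0]]
[[23,20],[25,0],[40,5],[45,0]]
[[5,6],[22,0],[23,20],[25,0],[40,5],[45,0]]
[[5,6],[22,0],[23,20],[25,0],[33,1],[40,5],[45,0]]
[[5,6],[22,0],[23,20],[25,0],[33,1],[40,11],[42,5],[45,0]]
[[5,6],[22,0],[23,20],[25,0],[33,1],[40,11],[42,5],[45,1],[48,0]]
[[5,6],[22,0],[23,20],[25,0],[33,1],[40,11],[42,5],[45,8],[48,0]]
[[4,6],[22,0],[23,20],[25,0],[33,1],[40,11],[42,5],[45,8],[48,0]]
[[4,6],[18,12],[22,0],[23,20],[25,0],[33,1],[40,11],[42,5],[45,8],[48,0]]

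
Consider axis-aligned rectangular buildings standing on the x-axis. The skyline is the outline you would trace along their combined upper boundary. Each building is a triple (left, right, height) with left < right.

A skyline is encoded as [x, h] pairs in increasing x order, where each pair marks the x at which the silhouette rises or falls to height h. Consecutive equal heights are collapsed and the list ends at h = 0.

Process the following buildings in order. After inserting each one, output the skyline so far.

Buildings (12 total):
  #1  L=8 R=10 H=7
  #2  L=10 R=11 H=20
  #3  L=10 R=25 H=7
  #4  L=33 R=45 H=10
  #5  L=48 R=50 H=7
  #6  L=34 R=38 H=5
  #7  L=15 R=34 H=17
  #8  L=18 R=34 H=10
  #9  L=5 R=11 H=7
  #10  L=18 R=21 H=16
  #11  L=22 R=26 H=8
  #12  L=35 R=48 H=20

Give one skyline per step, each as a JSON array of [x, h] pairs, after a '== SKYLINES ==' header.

== SKYLINES ==
[[8,7],[10,0]]
[[8,7],[10,20],[11,0]]
[[8,7],[10,20],[11,7],[25,0]]
[[8,7],[10,20],[11,7],[25,0],[33,10],[45,0]]
[[8,7],[10,20],[11,7],[25,0],[33,10],[45,0],[48,7],[50,0]]
[[8,7],[10,20],[11,7],[25,0],[33,10],[45,0],[48,7],[50,0]]
[[8,7],[10,20],[11,7],[15,17],[34,10],[45,0],[48,7],[50,0]]
[[8,7],[10,20],[11,7],[15,17],[34,10],[45,0],[48,7],[50,0]]
[[5,7],[10,20],[11,7],[15,17],[34,10],[45,0],[48,7],[50,0]]
[[5,7],[10,20],[11,7],[15,17],[34,10],[45,0],[48,7],[50,0]]
[[5,7],[10,20],[11,7],[15,17],[34,10],[45,0],[48,7],[50,0]]
[[5,7],[10,20],[11,7],[15,17],[34,10],[35,20],[48,7],[50,0]]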